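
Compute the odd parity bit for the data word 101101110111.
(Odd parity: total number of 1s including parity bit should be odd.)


Number of 1s in data: 9
Parity bit: 0

0


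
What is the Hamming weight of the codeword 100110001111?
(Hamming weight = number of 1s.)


Counting 1s in 100110001111

7


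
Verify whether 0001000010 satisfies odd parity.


Number of 1s: 2

No, parity error (2 ones)


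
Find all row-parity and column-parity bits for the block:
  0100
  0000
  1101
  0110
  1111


Row parities: 10100
Column parities: 0000

Row P: 10100, Col P: 0000, Corner: 0


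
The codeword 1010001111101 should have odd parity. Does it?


Number of 1s: 8

No, parity error (8 ones)


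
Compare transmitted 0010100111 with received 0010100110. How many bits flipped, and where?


XOR: 0000000001

1 error(s) at position(s): 9


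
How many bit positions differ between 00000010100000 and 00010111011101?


XOR: 00010101111101
Count of 1s: 8

8


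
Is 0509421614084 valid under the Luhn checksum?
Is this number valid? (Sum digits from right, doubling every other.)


Luhn sum = 42
42 mod 10 = 2

Invalid (Luhn sum mod 10 = 2)


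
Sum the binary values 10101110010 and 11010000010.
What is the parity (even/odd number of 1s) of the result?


10101110010 = 1394
11010000010 = 1666
Sum = 3060 = 101111110100
1s count = 8

even parity (8 ones in 101111110100)


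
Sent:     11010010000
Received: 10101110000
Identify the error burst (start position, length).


XOR: 01111100000

Burst at position 1, length 5


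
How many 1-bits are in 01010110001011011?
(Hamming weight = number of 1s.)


Counting 1s in 01010110001011011

9


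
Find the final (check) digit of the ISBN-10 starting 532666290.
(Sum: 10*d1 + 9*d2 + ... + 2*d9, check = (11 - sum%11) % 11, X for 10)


Weighted sum: 236
236 mod 11 = 5

Check digit: 6


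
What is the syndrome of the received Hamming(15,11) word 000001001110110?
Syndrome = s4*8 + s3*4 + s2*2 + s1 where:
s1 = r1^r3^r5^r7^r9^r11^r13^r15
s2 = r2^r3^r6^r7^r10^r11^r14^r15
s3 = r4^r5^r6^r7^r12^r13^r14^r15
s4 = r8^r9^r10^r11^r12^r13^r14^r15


s1=1, s2=0, s3=1, s4=1

Syndrome = 13 (error at position 13)


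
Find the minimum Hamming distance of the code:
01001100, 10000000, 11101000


Comparing all pairs, minimum distance: 3
Can detect 2 errors, correct 1 errors

3


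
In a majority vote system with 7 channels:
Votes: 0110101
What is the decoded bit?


Ones: 4 out of 7
Threshold: 4

1 (4/7 voted 1)


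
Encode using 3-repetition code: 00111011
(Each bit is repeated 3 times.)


Each bit -> 3 copies

000000111111111000111111


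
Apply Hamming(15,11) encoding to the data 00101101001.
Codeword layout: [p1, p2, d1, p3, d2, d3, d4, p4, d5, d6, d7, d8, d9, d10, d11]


Parity bits: p1=0, p2=1, p3=1, p4=0

010101001101001


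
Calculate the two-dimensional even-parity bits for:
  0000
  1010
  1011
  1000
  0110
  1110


Row parities: 001101
Column parities: 0001

Row P: 001101, Col P: 0001, Corner: 1


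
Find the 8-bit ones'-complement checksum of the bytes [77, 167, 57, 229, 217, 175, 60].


Sum = 982 mod 256 = 214
Complement = 41

41


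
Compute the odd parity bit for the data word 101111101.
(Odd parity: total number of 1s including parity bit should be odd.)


Number of 1s in data: 7
Parity bit: 0

0


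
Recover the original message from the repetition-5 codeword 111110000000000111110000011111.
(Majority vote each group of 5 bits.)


Groups: 11111, 00000, 00000, 11111, 00000, 11111
Majority votes: 100101

100101


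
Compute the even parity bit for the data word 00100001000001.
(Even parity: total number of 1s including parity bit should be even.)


Number of 1s in data: 3
Parity bit: 1

1


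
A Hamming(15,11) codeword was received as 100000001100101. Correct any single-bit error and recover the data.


Syndrome = 0: no error detected

Data: 00001100101 (no errors)


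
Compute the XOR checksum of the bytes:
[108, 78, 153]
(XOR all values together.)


XOR chain: 108 ^ 78 ^ 153 = 187

187


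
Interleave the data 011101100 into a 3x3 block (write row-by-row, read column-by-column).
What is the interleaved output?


Matrix:
  011
  101
  100
Read columns: 011100110

011100110


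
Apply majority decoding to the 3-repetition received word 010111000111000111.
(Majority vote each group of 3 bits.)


Groups: 010, 111, 000, 111, 000, 111
Majority votes: 010101

010101


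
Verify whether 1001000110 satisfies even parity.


Number of 1s: 4

Yes, parity is correct (4 ones)


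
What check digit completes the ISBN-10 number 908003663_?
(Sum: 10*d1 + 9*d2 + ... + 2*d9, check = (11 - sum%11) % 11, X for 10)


Weighted sum: 217
217 mod 11 = 8

Check digit: 3


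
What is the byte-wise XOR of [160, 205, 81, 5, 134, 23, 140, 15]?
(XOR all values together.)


XOR chain: 160 ^ 205 ^ 81 ^ 5 ^ 134 ^ 23 ^ 140 ^ 15 = 43

43


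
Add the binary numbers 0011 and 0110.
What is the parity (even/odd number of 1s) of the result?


0011 = 3
0110 = 6
Sum = 9 = 1001
1s count = 2

even parity (2 ones in 1001)


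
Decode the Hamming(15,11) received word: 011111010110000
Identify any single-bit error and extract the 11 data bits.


Syndrome = 15: error at position 15

Data: 11100110001 (corrected bit 15)


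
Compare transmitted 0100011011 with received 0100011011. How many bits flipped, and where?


XOR: 0000000000

0 errors (received matches sent)


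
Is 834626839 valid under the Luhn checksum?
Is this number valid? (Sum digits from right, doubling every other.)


Luhn sum = 49
49 mod 10 = 9

Invalid (Luhn sum mod 10 = 9)


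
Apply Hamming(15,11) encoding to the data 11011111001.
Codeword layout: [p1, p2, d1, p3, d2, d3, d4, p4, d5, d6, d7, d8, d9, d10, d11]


Parity bits: p1=0, p2=1, p3=0, p4=1

011010111111001


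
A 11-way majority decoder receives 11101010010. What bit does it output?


Ones: 6 out of 11
Threshold: 6

1 (6/11 voted 1)


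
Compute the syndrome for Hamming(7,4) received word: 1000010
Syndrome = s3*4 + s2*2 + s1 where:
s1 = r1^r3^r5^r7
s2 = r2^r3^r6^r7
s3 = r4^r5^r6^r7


s1=1, s2=1, s3=1

Syndrome = 7 (error at position 7)


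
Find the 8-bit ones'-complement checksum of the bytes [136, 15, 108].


Sum = 259 mod 256 = 3
Complement = 252

252


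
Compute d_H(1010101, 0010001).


XOR: 1000100
Count of 1s: 2

2


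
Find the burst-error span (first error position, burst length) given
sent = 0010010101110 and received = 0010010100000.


XOR: 0000000001110

Burst at position 9, length 3


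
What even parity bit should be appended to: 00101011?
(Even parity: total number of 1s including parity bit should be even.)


Number of 1s in data: 4
Parity bit: 0

0


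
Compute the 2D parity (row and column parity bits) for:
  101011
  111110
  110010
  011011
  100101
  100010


Row parities: 011010
Column parities: 111011

Row P: 011010, Col P: 111011, Corner: 1


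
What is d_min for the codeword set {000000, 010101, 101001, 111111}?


Comparing all pairs, minimum distance: 3
Can detect 2 errors, correct 1 errors

3


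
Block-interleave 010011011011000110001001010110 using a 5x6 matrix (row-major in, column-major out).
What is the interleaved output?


Matrix:
  010011
  011011
  000110
  001001
  010110
Read columns: 000001100101010001011110111010

000001100101010001011110111010


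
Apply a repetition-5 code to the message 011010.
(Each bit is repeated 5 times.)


Each bit -> 5 copies

000001111111111000001111100000


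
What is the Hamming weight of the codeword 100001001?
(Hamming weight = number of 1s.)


Counting 1s in 100001001

3


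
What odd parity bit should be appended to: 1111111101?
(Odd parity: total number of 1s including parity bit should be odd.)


Number of 1s in data: 9
Parity bit: 0

0


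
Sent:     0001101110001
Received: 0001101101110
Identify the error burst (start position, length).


XOR: 0000000011111

Burst at position 8, length 5


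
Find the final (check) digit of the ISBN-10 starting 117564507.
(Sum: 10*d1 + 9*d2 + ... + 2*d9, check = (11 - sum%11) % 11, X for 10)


Weighted sum: 200
200 mod 11 = 2

Check digit: 9


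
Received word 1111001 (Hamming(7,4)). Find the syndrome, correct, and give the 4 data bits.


Syndrome = 3: error at position 3

Data: 0001 (corrected bit 3)


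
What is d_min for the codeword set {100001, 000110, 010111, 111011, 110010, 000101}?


Comparing all pairs, minimum distance: 2
Can detect 1 errors, correct 0 errors

2


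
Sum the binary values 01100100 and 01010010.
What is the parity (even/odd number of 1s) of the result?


01100100 = 100
01010010 = 82
Sum = 182 = 10110110
1s count = 5

odd parity (5 ones in 10110110)


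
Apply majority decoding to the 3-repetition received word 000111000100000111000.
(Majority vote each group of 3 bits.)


Groups: 000, 111, 000, 100, 000, 111, 000
Majority votes: 0100010

0100010


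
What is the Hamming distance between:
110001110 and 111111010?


XOR: 001110100
Count of 1s: 4

4


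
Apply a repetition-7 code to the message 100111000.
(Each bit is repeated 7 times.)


Each bit -> 7 copies

111111100000000000000111111111111111111111000000000000000000000


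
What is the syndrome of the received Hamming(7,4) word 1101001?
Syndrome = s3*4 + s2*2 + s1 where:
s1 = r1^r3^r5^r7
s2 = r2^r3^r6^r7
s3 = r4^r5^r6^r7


s1=0, s2=0, s3=0

Syndrome = 0 (no error)


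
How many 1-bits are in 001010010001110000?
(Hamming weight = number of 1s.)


Counting 1s in 001010010001110000

6


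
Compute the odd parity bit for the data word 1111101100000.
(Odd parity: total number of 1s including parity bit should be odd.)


Number of 1s in data: 7
Parity bit: 0

0


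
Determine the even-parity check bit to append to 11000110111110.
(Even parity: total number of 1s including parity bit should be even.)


Number of 1s in data: 9
Parity bit: 1

1


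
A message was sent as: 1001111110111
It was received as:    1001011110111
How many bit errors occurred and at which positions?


XOR: 0000100000000

1 error(s) at position(s): 4


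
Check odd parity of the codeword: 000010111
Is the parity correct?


Number of 1s: 4

No, parity error (4 ones)


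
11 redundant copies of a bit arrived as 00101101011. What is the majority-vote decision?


Ones: 6 out of 11
Threshold: 6

1 (6/11 voted 1)


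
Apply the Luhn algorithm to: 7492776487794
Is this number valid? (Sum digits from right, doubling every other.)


Luhn sum = 87
87 mod 10 = 7

Invalid (Luhn sum mod 10 = 7)


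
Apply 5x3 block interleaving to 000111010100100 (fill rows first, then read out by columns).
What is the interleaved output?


Matrix:
  000
  111
  010
  100
  100
Read columns: 010110110001000

010110110001000


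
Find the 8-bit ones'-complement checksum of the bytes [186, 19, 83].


Sum = 288 mod 256 = 32
Complement = 223

223


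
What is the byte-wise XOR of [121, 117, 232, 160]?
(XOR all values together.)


XOR chain: 121 ^ 117 ^ 232 ^ 160 = 68

68


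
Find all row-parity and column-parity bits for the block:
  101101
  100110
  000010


Row parities: 011
Column parities: 001001

Row P: 011, Col P: 001001, Corner: 0


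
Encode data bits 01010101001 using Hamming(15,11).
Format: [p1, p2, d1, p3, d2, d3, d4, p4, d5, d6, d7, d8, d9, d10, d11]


Parity bits: p1=1, p2=1, p3=0, p4=1

110010110101001


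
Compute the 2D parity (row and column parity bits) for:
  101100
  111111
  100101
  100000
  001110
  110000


Row parities: 101110
Column parities: 101000

Row P: 101110, Col P: 101000, Corner: 0


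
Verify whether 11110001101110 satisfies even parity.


Number of 1s: 9

No, parity error (9 ones)


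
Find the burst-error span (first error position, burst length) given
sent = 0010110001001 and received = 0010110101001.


XOR: 0000000100000

Burst at position 7, length 1


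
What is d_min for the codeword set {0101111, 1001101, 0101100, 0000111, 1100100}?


Comparing all pairs, minimum distance: 2
Can detect 1 errors, correct 0 errors

2


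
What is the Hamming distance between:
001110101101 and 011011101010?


XOR: 010101000111
Count of 1s: 6

6


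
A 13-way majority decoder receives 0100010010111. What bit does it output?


Ones: 6 out of 13
Threshold: 7

0 (6/13 voted 1)


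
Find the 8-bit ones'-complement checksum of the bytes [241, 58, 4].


Sum = 303 mod 256 = 47
Complement = 208

208


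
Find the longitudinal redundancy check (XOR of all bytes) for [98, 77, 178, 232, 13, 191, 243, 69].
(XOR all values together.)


XOR chain: 98 ^ 77 ^ 178 ^ 232 ^ 13 ^ 191 ^ 243 ^ 69 = 113

113


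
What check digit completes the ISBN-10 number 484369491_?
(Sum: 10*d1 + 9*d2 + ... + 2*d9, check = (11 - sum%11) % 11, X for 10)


Weighted sum: 291
291 mod 11 = 5

Check digit: 6


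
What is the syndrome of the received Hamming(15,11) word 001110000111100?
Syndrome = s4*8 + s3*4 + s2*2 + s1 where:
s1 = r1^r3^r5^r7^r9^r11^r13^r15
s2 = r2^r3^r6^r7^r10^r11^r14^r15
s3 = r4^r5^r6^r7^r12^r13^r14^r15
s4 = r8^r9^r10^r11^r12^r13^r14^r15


s1=0, s2=1, s3=0, s4=0

Syndrome = 2 (error at position 2)


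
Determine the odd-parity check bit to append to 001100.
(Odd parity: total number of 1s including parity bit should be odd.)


Number of 1s in data: 2
Parity bit: 1

1


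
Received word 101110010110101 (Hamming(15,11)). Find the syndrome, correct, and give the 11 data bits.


Syndrome = 8: error at position 8

Data: 11000110101 (corrected bit 8)


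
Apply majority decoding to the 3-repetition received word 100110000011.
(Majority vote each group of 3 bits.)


Groups: 100, 110, 000, 011
Majority votes: 0101

0101


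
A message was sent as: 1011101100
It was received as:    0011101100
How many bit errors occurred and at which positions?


XOR: 1000000000

1 error(s) at position(s): 0


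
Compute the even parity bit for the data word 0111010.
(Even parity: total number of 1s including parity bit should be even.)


Number of 1s in data: 4
Parity bit: 0

0


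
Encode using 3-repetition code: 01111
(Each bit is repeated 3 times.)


Each bit -> 3 copies

000111111111111


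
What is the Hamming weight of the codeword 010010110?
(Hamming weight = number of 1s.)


Counting 1s in 010010110

4


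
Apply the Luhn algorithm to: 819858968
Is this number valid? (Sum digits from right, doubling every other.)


Luhn sum = 58
58 mod 10 = 8

Invalid (Luhn sum mod 10 = 8)


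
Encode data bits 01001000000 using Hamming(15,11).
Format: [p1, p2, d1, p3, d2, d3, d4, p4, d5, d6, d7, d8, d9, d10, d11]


Parity bits: p1=0, p2=0, p3=1, p4=1

000110011000000


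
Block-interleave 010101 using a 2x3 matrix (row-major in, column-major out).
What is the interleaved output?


Matrix:
  010
  101
Read columns: 011001

011001


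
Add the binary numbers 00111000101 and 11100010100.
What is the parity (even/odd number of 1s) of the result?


00111000101 = 453
11100010100 = 1812
Sum = 2265 = 100011011001
1s count = 6

even parity (6 ones in 100011011001)


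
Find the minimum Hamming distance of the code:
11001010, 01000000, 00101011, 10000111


Comparing all pairs, minimum distance: 3
Can detect 2 errors, correct 1 errors

3


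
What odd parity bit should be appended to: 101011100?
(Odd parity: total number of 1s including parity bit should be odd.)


Number of 1s in data: 5
Parity bit: 0

0


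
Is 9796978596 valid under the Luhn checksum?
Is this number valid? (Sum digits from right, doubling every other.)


Luhn sum = 74
74 mod 10 = 4

Invalid (Luhn sum mod 10 = 4)


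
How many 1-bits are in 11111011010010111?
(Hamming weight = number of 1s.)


Counting 1s in 11111011010010111

12


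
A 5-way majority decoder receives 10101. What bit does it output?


Ones: 3 out of 5
Threshold: 3

1 (3/5 voted 1)


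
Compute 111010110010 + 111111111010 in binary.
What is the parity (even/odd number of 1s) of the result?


111010110010 = 3762
111111111010 = 4090
Sum = 7852 = 1111010101100
1s count = 8

even parity (8 ones in 1111010101100)


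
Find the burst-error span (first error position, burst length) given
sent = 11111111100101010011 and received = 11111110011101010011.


XOR: 00000001111000000000

Burst at position 7, length 4


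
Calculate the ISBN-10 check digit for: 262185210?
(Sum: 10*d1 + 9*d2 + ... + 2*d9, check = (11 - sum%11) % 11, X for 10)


Weighted sum: 181
181 mod 11 = 5

Check digit: 6


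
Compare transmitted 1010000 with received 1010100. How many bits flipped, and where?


XOR: 0000100

1 error(s) at position(s): 4


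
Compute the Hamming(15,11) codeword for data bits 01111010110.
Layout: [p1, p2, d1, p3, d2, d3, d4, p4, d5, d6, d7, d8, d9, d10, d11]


Parity bits: p1=1, p2=0, p3=1, p4=0

100111101010110


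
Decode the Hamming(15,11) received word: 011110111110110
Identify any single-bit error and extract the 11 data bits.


Syndrome = 4: error at position 4

Data: 11011110110 (corrected bit 4)


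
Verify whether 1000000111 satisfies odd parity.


Number of 1s: 4

No, parity error (4 ones)


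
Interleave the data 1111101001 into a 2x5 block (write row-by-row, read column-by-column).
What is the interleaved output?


Matrix:
  11111
  01001
Read columns: 1011101011

1011101011


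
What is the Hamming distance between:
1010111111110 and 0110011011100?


XOR: 1100100100010
Count of 1s: 5

5


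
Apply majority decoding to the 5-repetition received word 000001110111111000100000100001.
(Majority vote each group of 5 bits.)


Groups: 00000, 11101, 11111, 00010, 00001, 00001
Majority votes: 011000

011000


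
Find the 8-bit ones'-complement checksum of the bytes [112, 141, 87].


Sum = 340 mod 256 = 84
Complement = 171

171


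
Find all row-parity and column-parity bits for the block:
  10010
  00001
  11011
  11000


Row parities: 0100
Column parities: 10000

Row P: 0100, Col P: 10000, Corner: 1


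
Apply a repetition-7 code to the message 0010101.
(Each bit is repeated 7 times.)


Each bit -> 7 copies

0000000000000011111110000000111111100000001111111


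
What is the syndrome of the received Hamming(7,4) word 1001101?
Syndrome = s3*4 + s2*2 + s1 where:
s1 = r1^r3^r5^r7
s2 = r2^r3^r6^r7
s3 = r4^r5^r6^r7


s1=1, s2=1, s3=1

Syndrome = 7 (error at position 7)


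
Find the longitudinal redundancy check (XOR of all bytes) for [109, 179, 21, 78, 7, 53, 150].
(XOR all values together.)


XOR chain: 109 ^ 179 ^ 21 ^ 78 ^ 7 ^ 53 ^ 150 = 33

33


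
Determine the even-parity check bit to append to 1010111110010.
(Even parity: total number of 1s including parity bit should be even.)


Number of 1s in data: 8
Parity bit: 0

0


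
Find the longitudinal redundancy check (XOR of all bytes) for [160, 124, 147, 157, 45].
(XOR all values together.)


XOR chain: 160 ^ 124 ^ 147 ^ 157 ^ 45 = 255

255


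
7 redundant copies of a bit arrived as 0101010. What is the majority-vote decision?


Ones: 3 out of 7
Threshold: 4

0 (3/7 voted 1)


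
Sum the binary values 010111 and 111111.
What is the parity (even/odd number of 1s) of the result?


010111 = 23
111111 = 63
Sum = 86 = 1010110
1s count = 4

even parity (4 ones in 1010110)


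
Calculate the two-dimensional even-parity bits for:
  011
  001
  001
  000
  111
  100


Row parities: 011011
Column parities: 000

Row P: 011011, Col P: 000, Corner: 0


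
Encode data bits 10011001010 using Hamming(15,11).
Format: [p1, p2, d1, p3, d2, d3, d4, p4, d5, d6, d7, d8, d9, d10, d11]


Parity bits: p1=1, p2=1, p3=1, p4=1

111100111001010


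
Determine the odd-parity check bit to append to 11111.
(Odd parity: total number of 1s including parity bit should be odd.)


Number of 1s in data: 5
Parity bit: 0

0


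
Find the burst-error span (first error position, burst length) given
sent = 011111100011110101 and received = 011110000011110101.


XOR: 000001100000000000

Burst at position 5, length 2


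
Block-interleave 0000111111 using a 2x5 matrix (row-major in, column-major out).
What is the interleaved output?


Matrix:
  00001
  11111
Read columns: 0101010111

0101010111


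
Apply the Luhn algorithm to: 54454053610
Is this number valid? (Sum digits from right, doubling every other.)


Luhn sum = 41
41 mod 10 = 1

Invalid (Luhn sum mod 10 = 1)


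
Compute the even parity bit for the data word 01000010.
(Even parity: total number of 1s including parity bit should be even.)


Number of 1s in data: 2
Parity bit: 0

0


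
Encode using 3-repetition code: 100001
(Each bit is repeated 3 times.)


Each bit -> 3 copies

111000000000000111


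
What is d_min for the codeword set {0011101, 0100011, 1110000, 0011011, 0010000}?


Comparing all pairs, minimum distance: 2
Can detect 1 errors, correct 0 errors

2


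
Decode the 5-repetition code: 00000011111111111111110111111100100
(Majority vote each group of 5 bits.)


Groups: 00000, 01111, 11111, 11111, 11011, 11111, 00100
Majority votes: 0111110

0111110


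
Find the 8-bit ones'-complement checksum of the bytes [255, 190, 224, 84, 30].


Sum = 783 mod 256 = 15
Complement = 240

240


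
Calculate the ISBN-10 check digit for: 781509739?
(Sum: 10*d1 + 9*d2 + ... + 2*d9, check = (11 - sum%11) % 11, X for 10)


Weighted sum: 285
285 mod 11 = 10

Check digit: 1


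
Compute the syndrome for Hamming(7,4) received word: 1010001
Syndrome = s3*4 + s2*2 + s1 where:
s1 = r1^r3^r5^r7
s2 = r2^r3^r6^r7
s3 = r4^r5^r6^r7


s1=1, s2=0, s3=1

Syndrome = 5 (error at position 5)


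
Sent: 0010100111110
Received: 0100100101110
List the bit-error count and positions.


XOR: 0110000010000

3 error(s) at position(s): 1, 2, 8


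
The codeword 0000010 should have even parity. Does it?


Number of 1s: 1

No, parity error (1 ones)


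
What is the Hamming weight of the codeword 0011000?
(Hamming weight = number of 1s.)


Counting 1s in 0011000

2


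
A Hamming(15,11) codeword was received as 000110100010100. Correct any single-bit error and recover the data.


Syndrome = 0: no error detected

Data: 01010010100 (no errors)


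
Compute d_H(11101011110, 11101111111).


XOR: 00000100001
Count of 1s: 2

2


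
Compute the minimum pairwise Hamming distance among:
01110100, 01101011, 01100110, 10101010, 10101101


Comparing all pairs, minimum distance: 2
Can detect 1 errors, correct 0 errors

2


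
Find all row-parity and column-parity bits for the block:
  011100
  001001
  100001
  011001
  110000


Row parities: 10010
Column parities: 011101

Row P: 10010, Col P: 011101, Corner: 0


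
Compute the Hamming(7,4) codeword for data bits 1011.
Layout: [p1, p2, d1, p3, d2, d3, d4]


Parity bits: p1=0, p2=1, p3=0

0110011


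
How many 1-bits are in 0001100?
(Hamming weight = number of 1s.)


Counting 1s in 0001100

2


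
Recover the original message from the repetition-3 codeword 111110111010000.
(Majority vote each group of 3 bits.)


Groups: 111, 110, 111, 010, 000
Majority votes: 11100

11100


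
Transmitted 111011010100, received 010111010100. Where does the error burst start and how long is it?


XOR: 101100000000

Burst at position 0, length 4


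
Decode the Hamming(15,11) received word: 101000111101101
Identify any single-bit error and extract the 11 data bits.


Syndrome = 0: no error detected

Data: 10011101101 (no errors)


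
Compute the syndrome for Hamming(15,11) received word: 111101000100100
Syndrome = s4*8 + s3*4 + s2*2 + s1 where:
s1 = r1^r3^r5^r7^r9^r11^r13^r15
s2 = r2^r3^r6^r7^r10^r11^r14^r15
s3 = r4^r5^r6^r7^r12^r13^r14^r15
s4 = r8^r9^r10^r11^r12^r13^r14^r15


s1=1, s2=0, s3=1, s4=0

Syndrome = 5 (error at position 5)


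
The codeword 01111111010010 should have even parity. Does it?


Number of 1s: 9

No, parity error (9 ones)


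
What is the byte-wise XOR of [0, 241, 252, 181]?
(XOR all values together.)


XOR chain: 0 ^ 241 ^ 252 ^ 181 = 184

184


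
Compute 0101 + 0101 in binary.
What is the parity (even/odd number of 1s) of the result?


0101 = 5
0101 = 5
Sum = 10 = 1010
1s count = 2

even parity (2 ones in 1010)


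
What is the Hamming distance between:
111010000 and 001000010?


XOR: 110010010
Count of 1s: 4

4


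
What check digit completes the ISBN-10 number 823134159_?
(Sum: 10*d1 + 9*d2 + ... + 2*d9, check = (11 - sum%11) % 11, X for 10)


Weighted sum: 204
204 mod 11 = 6

Check digit: 5


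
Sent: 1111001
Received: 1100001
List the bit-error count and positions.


XOR: 0011000

2 error(s) at position(s): 2, 3


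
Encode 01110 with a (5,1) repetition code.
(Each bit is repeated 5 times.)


Each bit -> 5 copies

0000011111111111111100000


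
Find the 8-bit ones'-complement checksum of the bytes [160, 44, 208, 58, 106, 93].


Sum = 669 mod 256 = 157
Complement = 98

98


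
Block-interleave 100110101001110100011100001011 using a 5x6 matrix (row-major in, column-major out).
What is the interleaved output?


Matrix:
  100110
  101001
  110100
  011100
  001011
Read columns: 111000011001011101101000101001

111000011001011101101000101001


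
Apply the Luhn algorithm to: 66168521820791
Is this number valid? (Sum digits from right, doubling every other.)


Luhn sum = 60
60 mod 10 = 0

Valid (Luhn sum mod 10 = 0)


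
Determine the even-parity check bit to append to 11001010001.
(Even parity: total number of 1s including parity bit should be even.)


Number of 1s in data: 5
Parity bit: 1

1


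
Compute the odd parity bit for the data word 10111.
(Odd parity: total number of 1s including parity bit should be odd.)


Number of 1s in data: 4
Parity bit: 1

1


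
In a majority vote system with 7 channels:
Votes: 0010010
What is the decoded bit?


Ones: 2 out of 7
Threshold: 4

0 (2/7 voted 1)


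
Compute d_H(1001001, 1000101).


XOR: 0001100
Count of 1s: 2

2


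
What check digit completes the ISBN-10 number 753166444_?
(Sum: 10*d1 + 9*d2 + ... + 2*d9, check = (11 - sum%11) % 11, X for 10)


Weighted sum: 248
248 mod 11 = 6

Check digit: 5


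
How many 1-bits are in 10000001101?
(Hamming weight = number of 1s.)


Counting 1s in 10000001101

4


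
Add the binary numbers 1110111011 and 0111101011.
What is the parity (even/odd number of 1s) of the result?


1110111011 = 955
0111101011 = 491
Sum = 1446 = 10110100110
1s count = 6

even parity (6 ones in 10110100110)


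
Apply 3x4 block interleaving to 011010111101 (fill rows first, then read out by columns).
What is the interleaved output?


Matrix:
  0110
  1011
  1101
Read columns: 011101110011

011101110011


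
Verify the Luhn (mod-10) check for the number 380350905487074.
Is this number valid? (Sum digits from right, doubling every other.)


Luhn sum = 65
65 mod 10 = 5

Invalid (Luhn sum mod 10 = 5)


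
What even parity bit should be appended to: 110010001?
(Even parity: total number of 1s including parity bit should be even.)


Number of 1s in data: 4
Parity bit: 0

0


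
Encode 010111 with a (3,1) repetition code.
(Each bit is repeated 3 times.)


Each bit -> 3 copies

000111000111111111


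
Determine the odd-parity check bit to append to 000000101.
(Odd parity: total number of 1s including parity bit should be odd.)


Number of 1s in data: 2
Parity bit: 1

1


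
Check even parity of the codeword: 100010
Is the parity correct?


Number of 1s: 2

Yes, parity is correct (2 ones)


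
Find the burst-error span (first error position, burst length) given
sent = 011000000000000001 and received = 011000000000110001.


XOR: 000000000000110000

Burst at position 12, length 2


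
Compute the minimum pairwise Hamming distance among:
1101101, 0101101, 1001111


Comparing all pairs, minimum distance: 1
Can detect 0 errors, correct 0 errors

1


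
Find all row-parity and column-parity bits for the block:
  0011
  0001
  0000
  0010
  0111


Row parities: 01011
Column parities: 0111

Row P: 01011, Col P: 0111, Corner: 1


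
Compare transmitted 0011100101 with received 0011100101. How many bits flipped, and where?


XOR: 0000000000

0 errors (received matches sent)


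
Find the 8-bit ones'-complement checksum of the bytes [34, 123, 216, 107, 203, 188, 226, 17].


Sum = 1114 mod 256 = 90
Complement = 165

165


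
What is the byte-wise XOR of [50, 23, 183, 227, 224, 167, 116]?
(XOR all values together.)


XOR chain: 50 ^ 23 ^ 183 ^ 227 ^ 224 ^ 167 ^ 116 = 66

66


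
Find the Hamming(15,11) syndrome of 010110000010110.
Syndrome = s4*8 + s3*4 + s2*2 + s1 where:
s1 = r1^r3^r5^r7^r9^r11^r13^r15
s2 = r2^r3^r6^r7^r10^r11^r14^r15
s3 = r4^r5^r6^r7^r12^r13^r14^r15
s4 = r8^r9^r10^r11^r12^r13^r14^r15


s1=1, s2=1, s3=0, s4=1

Syndrome = 11 (error at position 11)


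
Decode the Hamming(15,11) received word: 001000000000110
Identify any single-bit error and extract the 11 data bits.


Syndrome = 0: no error detected

Data: 10000000110 (no errors)


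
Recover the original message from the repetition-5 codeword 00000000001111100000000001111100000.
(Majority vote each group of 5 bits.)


Groups: 00000, 00000, 11111, 00000, 00000, 11111, 00000
Majority votes: 0010010

0010010


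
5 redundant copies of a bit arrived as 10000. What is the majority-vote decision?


Ones: 1 out of 5
Threshold: 3

0 (1/5 voted 1)


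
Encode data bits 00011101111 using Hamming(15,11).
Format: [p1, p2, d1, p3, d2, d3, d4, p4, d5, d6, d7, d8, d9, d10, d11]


Parity bits: p1=0, p2=0, p3=1, p4=0

000100101101111


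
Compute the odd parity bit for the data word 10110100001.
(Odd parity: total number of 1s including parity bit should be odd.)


Number of 1s in data: 5
Parity bit: 0

0


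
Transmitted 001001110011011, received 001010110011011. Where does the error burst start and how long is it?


XOR: 000011000000000

Burst at position 4, length 2


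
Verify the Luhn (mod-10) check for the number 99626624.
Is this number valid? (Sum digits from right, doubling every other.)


Luhn sum = 40
40 mod 10 = 0

Valid (Luhn sum mod 10 = 0)


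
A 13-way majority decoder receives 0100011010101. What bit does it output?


Ones: 6 out of 13
Threshold: 7

0 (6/13 voted 1)


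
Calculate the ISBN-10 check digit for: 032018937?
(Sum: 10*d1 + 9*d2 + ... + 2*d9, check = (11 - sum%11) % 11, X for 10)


Weighted sum: 148
148 mod 11 = 5

Check digit: 6


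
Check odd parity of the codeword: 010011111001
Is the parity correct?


Number of 1s: 7

Yes, parity is correct (7 ones)


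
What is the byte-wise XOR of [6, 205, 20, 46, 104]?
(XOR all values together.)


XOR chain: 6 ^ 205 ^ 20 ^ 46 ^ 104 = 153

153


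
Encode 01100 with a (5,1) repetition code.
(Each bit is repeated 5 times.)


Each bit -> 5 copies

0000011111111110000000000


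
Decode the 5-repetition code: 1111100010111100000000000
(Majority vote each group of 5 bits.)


Groups: 11111, 00010, 11110, 00000, 00000
Majority votes: 10100

10100


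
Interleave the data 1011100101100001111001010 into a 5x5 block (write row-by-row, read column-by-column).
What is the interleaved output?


Matrix:
  10111
  00101
  10000
  11110
  01010
Read columns: 1011000011110101001111000

1011000011110101001111000


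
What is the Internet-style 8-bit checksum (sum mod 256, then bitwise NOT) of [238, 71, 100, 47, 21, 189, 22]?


Sum = 688 mod 256 = 176
Complement = 79

79


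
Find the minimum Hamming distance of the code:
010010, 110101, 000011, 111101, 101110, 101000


Comparing all pairs, minimum distance: 1
Can detect 0 errors, correct 0 errors

1


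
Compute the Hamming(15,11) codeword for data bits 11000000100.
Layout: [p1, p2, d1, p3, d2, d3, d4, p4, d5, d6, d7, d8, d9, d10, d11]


Parity bits: p1=1, p2=1, p3=0, p4=1

111010010000100


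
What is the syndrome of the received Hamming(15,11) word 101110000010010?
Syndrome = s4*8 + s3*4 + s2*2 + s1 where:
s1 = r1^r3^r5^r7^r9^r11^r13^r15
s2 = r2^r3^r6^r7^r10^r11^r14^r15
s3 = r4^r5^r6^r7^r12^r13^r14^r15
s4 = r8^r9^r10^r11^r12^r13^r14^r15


s1=0, s2=1, s3=1, s4=0

Syndrome = 6 (error at position 6)


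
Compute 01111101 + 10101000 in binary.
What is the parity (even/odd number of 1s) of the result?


01111101 = 125
10101000 = 168
Sum = 293 = 100100101
1s count = 4

even parity (4 ones in 100100101)


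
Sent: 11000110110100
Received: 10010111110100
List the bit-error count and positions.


XOR: 01010001000000

3 error(s) at position(s): 1, 3, 7


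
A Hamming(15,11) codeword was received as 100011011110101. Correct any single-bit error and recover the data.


Syndrome = 0: no error detected

Data: 01101110101 (no errors)


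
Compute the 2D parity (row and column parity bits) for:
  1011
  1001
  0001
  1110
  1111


Row parities: 10110
Column parities: 0010

Row P: 10110, Col P: 0010, Corner: 1


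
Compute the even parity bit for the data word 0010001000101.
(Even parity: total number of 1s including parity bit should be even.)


Number of 1s in data: 4
Parity bit: 0

0


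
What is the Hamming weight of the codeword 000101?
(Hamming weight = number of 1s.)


Counting 1s in 000101

2


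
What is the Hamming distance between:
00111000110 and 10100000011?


XOR: 10011000101
Count of 1s: 5

5


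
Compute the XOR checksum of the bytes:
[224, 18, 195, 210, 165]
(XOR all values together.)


XOR chain: 224 ^ 18 ^ 195 ^ 210 ^ 165 = 70

70


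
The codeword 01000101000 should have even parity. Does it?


Number of 1s: 3

No, parity error (3 ones)


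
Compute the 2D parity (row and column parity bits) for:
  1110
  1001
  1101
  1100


Row parities: 1010
Column parities: 0110

Row P: 1010, Col P: 0110, Corner: 0


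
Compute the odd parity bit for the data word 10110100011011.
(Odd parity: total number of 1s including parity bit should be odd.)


Number of 1s in data: 8
Parity bit: 1

1


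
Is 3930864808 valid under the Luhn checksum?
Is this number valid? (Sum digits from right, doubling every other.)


Luhn sum = 58
58 mod 10 = 8

Invalid (Luhn sum mod 10 = 8)


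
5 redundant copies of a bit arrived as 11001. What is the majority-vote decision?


Ones: 3 out of 5
Threshold: 3

1 (3/5 voted 1)


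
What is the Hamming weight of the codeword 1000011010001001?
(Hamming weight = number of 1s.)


Counting 1s in 1000011010001001

6


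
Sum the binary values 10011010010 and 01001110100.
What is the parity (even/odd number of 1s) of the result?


10011010010 = 1234
01001110100 = 628
Sum = 1862 = 11101000110
1s count = 6

even parity (6 ones in 11101000110)


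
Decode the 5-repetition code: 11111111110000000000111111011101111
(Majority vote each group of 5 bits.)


Groups: 11111, 11111, 00000, 00000, 11111, 10111, 01111
Majority votes: 1100111

1100111


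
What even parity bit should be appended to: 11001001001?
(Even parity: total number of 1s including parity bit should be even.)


Number of 1s in data: 5
Parity bit: 1

1


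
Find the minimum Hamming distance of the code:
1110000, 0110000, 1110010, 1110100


Comparing all pairs, minimum distance: 1
Can detect 0 errors, correct 0 errors

1


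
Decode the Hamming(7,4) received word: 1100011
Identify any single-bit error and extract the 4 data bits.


Syndrome = 2: error at position 2

Data: 0011 (corrected bit 2)


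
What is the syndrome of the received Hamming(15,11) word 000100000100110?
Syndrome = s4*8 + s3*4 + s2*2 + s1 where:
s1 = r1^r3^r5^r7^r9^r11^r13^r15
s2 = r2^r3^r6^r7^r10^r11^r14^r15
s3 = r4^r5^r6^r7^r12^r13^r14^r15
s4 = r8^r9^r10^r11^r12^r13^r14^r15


s1=1, s2=0, s3=1, s4=1

Syndrome = 13 (error at position 13)


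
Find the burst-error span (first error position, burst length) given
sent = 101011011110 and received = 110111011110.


XOR: 011100000000

Burst at position 1, length 3


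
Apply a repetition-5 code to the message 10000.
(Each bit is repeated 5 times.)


Each bit -> 5 copies

1111100000000000000000000


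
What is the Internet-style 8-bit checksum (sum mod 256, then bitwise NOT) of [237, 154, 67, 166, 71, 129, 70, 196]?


Sum = 1090 mod 256 = 66
Complement = 189

189


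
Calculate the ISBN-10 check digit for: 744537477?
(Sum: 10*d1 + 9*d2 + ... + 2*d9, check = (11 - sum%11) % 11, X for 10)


Weighted sum: 277
277 mod 11 = 2

Check digit: 9


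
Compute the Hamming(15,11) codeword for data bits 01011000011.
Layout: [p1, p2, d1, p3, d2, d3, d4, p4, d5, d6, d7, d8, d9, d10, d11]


Parity bits: p1=0, p2=1, p3=0, p4=1

010010111000011


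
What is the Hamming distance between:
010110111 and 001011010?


XOR: 011101101
Count of 1s: 6

6


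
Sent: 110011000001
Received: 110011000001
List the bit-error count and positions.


XOR: 000000000000

0 errors (received matches sent)


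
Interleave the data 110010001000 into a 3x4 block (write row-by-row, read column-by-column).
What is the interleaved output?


Matrix:
  1100
  1000
  1000
Read columns: 111100000000

111100000000


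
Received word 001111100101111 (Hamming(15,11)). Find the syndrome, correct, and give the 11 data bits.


Syndrome = 9: error at position 9

Data: 11111101111 (corrected bit 9)


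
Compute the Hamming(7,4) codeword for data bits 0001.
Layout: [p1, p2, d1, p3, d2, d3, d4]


Parity bits: p1=1, p2=1, p3=1

1101001


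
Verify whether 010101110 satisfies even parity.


Number of 1s: 5

No, parity error (5 ones)


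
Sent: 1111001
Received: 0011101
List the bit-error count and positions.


XOR: 1100100

3 error(s) at position(s): 0, 1, 4


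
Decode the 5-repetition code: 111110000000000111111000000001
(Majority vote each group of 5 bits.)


Groups: 11111, 00000, 00000, 11111, 10000, 00001
Majority votes: 100100

100100


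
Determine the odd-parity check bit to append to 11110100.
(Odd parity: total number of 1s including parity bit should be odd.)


Number of 1s in data: 5
Parity bit: 0

0


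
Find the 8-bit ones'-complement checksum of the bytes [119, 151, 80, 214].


Sum = 564 mod 256 = 52
Complement = 203

203


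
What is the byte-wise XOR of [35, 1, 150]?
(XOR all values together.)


XOR chain: 35 ^ 1 ^ 150 = 180

180


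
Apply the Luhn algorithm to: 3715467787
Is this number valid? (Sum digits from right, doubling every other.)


Luhn sum = 60
60 mod 10 = 0

Valid (Luhn sum mod 10 = 0)


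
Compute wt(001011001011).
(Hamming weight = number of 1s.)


Counting 1s in 001011001011

6


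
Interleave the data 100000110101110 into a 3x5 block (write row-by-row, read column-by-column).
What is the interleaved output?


Matrix:
  10000
  01101
  01110
Read columns: 100011011001010

100011011001010


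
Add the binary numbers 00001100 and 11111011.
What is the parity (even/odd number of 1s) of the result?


00001100 = 12
11111011 = 251
Sum = 263 = 100000111
1s count = 4

even parity (4 ones in 100000111)


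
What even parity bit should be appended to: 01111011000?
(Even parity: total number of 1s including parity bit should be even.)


Number of 1s in data: 6
Parity bit: 0

0


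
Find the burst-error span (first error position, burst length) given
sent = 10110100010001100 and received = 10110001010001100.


XOR: 00000101000000000

Burst at position 5, length 3
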